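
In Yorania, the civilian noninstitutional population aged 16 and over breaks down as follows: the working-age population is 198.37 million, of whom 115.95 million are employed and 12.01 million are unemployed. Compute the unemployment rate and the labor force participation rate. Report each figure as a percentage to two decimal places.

Unemployment rate ≈ 9.39%; labor force participation rate ≈ 64.51%.

Labor force = employed + unemployed = 115.95 + 12.01 = 127.96 million.
Unemployment rate = 12.01 / 127.96 = 9.39%.
Labor force participation rate = 127.96 / 198.37 = 64.51%.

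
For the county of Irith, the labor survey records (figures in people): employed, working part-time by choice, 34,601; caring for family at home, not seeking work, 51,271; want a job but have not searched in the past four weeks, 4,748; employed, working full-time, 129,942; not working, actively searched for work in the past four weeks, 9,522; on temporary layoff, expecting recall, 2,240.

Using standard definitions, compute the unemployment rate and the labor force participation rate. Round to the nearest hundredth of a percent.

Unemployment rate ≈ 6.67%; labor force participation rate ≈ 75.89%.

Employed = 34,601 + 129,942 = 164,543.
Unemployed = 9,522 + 2,240 = 11,762 (jobless and actively searching, or on temporary layoff).
Labor force = 164,543 + 11,762 = 176,305.
Not in labor force = 51,271 + 4,748 = 56,019 (those not working and not actively searching are outside the labor force — including those who want a job but have given up searching).
Civilian working-age population = 176,305 + 56,019 = 232,324.
Unemployment rate = 11,762 / 176,305 = 6.67%.
Labor force participation rate = 176,305 / 232,324 = 75.89%.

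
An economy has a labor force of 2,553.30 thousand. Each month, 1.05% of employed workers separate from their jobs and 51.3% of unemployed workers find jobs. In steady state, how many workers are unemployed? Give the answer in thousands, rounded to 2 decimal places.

About 51.21 thousand are unemployed in steady state.

Steady-state unemployment rate u* = s/(s+f) = 1.05/(1.05+51.3) = 0.020057.
Unemployed = u* × labor force = 0.020057 × 2,553.30 ≈ 51.21 thousand.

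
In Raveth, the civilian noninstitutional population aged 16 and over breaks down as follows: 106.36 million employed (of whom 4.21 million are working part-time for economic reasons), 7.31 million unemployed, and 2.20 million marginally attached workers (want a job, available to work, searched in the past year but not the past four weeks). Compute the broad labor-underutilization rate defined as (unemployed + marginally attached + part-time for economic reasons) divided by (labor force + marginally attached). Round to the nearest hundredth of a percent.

Labor force = 106.36 + 7.31 = 113.67 million.
Numerator = 7.31 + 2.20 + 4.21 = 13.72 million.
Denominator = 113.67 + 2.20 = 115.87 million.
Broad rate = 13.72 / 115.87 = 11.84%.

Broad underutilization rate ≈ 11.84%.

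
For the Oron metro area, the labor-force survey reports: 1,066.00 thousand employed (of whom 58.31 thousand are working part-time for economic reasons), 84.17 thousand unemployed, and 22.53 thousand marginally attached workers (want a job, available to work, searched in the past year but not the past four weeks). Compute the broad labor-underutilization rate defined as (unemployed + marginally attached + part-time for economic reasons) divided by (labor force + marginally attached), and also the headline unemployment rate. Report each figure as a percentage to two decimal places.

Labor force = 1,066.00 + 84.17 = 1,150.17 thousand.
Numerator = 84.17 + 22.53 + 58.31 = 165.01 thousand.
Denominator = 1,150.17 + 22.53 = 1,172.70 thousand.
Broad rate = 165.01 / 1,172.70 = 14.07%.
Headline unemployment rate = 84.17 / 1,150.17 = 7.32%.

Broad underutilization rate ≈ 14.07%; headline unemployment rate ≈ 7.32%.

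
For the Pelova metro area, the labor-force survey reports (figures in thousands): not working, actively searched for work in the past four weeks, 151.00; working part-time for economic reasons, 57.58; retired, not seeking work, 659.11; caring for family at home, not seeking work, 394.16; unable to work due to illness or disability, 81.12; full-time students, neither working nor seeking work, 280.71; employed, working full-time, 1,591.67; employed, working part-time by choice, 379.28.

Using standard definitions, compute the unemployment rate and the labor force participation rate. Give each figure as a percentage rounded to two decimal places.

Unemployment rate ≈ 6.93%; labor force participation rate ≈ 60.63%.

Employed = 57.58 + 1,591.67 + 379.28 = 2,028.53 thousand (anyone who worked, including part-time for economic reasons, counts as employed).
Unemployed = 151.00 thousand.
Labor force = 2,028.53 + 151.00 = 2,179.53 thousand.
Not in labor force = 659.11 + 394.16 + 81.12 + 280.71 = 1,415.10 thousand (those not working and not actively searching are outside the labor force).
Civilian working-age population = 2,179.53 + 1,415.10 = 3,594.63 thousand.
Unemployment rate = 151.00 / 2,179.53 = 6.93%.
Labor force participation rate = 2,179.53 / 3,594.63 = 60.63%.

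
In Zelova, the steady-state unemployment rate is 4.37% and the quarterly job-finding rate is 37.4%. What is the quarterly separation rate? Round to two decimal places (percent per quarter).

From u* = s/(s+f): s = u·f/(1−u).
s = 0.0437 × 37.4 / (1 − 0.0437) = 1.6344 / 0.9563 ≈ 1.71% per quarter.

Separation rate ≈ 1.71% per quarter.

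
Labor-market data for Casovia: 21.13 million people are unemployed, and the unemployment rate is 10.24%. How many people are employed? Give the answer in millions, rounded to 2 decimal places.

Labor force = U / u = 21.13 / 0.1024 ≈ 206.35 million.
Employed = labor force − unemployed = 206.35 − 21.13 = 185.22 million.

About 185.22 million are employed.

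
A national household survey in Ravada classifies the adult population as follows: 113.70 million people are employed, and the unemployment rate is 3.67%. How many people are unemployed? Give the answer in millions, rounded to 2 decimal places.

Let U be the number unemployed. The labor force is E + U, and U/(E+U) = 0.0367.
So U = 0.0367 × 113.70 / (1 − 0.0367) = 4.1728 / 0.9633 ≈ 4.33 million.

About 4.33 million are unemployed.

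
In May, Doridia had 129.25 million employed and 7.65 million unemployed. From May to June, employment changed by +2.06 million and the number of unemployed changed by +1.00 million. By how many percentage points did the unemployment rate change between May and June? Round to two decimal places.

May: labor force = 129.25 + 7.65 = 136.90; u = 7.65/136.90 = 5.59%.
June: labor force = 131.31 + 8.65 = 139.96; u = 8.65/139.96 = 6.18%.
Change = 6.18% − 5.59% = +0.59 pp.

The unemployment rate changed by +0.59 percentage points.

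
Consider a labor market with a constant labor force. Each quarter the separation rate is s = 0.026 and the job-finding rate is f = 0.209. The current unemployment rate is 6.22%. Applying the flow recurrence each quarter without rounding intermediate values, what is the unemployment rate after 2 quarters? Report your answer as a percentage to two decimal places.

Unemployment rate after two quarters ≈ 8.23%.

With a fixed labor force, u_{t+1} = u_t + s·(1−u_t) − f·u_t = u_t·(1−s−f) + s.
Here 1−s−f = 0.765 and s = 0.026.
u_1 = 0.062200 × 0.765 + 0.026 = 0.073583.
u_2 = 0.073583 × 0.765 + 0.026 = 0.082291.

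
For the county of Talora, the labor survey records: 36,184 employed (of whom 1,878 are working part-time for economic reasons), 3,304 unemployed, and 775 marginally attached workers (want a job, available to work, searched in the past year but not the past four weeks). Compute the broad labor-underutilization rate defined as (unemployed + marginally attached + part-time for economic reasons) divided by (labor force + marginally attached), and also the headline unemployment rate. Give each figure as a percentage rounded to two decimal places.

Labor force = 36,184 + 3,304 = 39,488.
Numerator = 3,304 + 775 + 1,878 = 5,957.
Denominator = 39,488 + 775 = 40,263.
Broad rate = 5,957 / 40,263 = 14.80%.
Headline unemployment rate = 3,304 / 39,488 = 8.37%.

Broad underutilization rate ≈ 14.80%; headline unemployment rate ≈ 8.37%.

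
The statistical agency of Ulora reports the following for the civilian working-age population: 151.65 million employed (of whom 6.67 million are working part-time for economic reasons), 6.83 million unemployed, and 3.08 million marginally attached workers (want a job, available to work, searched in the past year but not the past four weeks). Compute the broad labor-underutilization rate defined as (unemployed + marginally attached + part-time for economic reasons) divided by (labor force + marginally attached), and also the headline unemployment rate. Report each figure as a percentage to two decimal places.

Broad underutilization rate ≈ 10.26%; headline unemployment rate ≈ 4.31%.

Labor force = 151.65 + 6.83 = 158.48 million.
Numerator = 6.83 + 3.08 + 6.67 = 16.58 million.
Denominator = 158.48 + 3.08 = 161.56 million.
Broad rate = 16.58 / 161.56 = 10.26%.
Headline unemployment rate = 6.83 / 158.48 = 4.31%.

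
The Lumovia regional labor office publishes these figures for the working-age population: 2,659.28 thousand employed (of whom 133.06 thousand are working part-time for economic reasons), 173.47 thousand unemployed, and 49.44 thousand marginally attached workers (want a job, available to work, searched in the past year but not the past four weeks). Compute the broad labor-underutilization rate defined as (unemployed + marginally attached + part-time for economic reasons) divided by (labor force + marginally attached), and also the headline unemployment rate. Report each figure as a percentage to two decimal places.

Labor force = 2,659.28 + 173.47 = 2,832.75 thousand.
Numerator = 173.47 + 49.44 + 133.06 = 355.97 thousand.
Denominator = 2,832.75 + 49.44 = 2,882.19 thousand.
Broad rate = 355.97 / 2,882.19 = 12.35%.
Headline unemployment rate = 173.47 / 2,832.75 = 6.12%.

Broad underutilization rate ≈ 12.35%; headline unemployment rate ≈ 6.12%.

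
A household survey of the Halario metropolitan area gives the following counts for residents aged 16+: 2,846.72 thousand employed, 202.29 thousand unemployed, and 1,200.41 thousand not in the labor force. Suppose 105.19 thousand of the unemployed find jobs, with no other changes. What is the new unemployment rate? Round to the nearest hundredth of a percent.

Initially, labor force = 2,846.72 + 202.29 = 3,049.01 thousand, so u = 202.29/3,049.01 = 6.63%.
After the change, unemployed falls and employed rises by 105.19; labor force unchanged → E = 2,951.91, U = 97.10, labor force = 3,049.01 thousand.
New unemployment rate = 97.10 / 3,049.01 = 3.18%.

New unemployment rate ≈ 3.18%.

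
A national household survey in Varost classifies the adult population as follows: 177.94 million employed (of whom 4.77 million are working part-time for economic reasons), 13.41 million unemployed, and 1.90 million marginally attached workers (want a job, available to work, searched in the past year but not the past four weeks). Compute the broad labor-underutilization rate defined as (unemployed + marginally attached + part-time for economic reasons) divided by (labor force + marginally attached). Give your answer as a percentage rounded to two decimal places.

Labor force = 177.94 + 13.41 = 191.35 million.
Numerator = 13.41 + 1.90 + 4.77 = 20.08 million.
Denominator = 191.35 + 1.90 = 193.25 million.
Broad rate = 20.08 / 193.25 = 10.39%.

Broad underutilization rate ≈ 10.39%.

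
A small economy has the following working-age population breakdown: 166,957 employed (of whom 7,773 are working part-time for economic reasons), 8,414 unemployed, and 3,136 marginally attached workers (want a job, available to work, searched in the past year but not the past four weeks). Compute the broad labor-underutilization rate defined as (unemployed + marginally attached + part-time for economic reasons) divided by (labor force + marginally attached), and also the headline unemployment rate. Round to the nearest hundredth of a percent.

Broad underutilization rate ≈ 10.82%; headline unemployment rate ≈ 4.80%.

Labor force = 166,957 + 8,414 = 175,371.
Numerator = 8,414 + 3,136 + 7,773 = 19,323.
Denominator = 175,371 + 3,136 = 178,507.
Broad rate = 19,323 / 178,507 = 10.82%.
Headline unemployment rate = 8,414 / 175,371 = 4.80%.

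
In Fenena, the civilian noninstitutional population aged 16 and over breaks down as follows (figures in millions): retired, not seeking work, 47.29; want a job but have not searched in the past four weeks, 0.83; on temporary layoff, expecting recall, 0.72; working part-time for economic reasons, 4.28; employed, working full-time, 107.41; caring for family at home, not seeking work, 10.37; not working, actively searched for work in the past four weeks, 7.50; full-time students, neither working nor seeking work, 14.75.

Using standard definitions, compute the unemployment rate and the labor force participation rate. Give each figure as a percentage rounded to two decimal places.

Unemployment rate ≈ 6.86%; labor force participation rate ≈ 62.08%.

Employed = 4.28 + 107.41 = 111.69 million (anyone who worked, including part-time for economic reasons, counts as employed).
Unemployed = 0.72 + 7.50 = 8.22 million (jobless and actively searching, or on temporary layoff).
Labor force = 111.69 + 8.22 = 119.91 million.
Not in labor force = 47.29 + 0.83 + 10.37 + 14.75 = 73.24 million (those not working and not actively searching are outside the labor force — including those who want a job but have given up searching).
Civilian working-age population = 119.91 + 73.24 = 193.15 million.
Unemployment rate = 8.22 / 119.91 = 6.86%.
Labor force participation rate = 119.91 / 193.15 = 62.08%.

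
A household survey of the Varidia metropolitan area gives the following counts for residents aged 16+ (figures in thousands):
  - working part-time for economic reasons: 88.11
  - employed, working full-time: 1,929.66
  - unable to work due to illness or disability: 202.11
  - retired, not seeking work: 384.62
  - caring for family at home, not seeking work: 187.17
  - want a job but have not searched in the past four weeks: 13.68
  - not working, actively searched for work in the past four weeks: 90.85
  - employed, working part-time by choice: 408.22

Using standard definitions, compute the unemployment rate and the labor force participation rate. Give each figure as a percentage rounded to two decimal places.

Employed = 88.11 + 1,929.66 + 408.22 = 2,425.99 thousand (anyone who worked, including part-time for economic reasons, counts as employed).
Unemployed = 90.85 thousand.
Labor force = 2,425.99 + 90.85 = 2,516.84 thousand.
Not in labor force = 202.11 + 384.62 + 187.17 + 13.68 = 787.58 thousand (those not working and not actively searching are outside the labor force — including those who want a job but have given up searching).
Civilian working-age population = 2,516.84 + 787.58 = 3,304.42 thousand.
Unemployment rate = 90.85 / 2,516.84 = 3.61%.
Labor force participation rate = 2,516.84 / 3,304.42 = 76.17%.

Unemployment rate ≈ 3.61%; labor force participation rate ≈ 76.17%.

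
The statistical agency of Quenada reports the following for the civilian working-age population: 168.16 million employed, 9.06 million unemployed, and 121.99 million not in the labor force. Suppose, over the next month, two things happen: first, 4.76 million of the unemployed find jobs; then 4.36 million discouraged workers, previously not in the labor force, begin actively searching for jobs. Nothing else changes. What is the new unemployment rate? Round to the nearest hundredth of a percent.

New unemployment rate ≈ 4.77%.

Initially, labor force = 168.16 + 9.06 = 177.22 million, so u = 9.06/177.22 = 5.11%.
After the first change, unemployed falls and employed rises by 4.76; labor force unchanged → E = 172.92, U = 4.30, labor force = 177.22 million.
After the second change, unemployed and labor force both rise by 4.36 → E = 172.92, U = 8.66, labor force = 181.58 million.
New unemployment rate = 8.66 / 181.58 = 4.77%.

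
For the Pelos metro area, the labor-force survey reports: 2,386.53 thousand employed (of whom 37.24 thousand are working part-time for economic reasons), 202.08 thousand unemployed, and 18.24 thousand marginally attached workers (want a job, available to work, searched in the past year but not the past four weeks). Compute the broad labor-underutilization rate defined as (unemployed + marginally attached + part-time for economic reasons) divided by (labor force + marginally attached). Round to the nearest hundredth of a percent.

Labor force = 2,386.53 + 202.08 = 2,588.61 thousand.
Numerator = 202.08 + 18.24 + 37.24 = 257.56 thousand.
Denominator = 2,588.61 + 18.24 = 2,606.85 thousand.
Broad rate = 257.56 / 2,606.85 = 9.88%.

Broad underutilization rate ≈ 9.88%.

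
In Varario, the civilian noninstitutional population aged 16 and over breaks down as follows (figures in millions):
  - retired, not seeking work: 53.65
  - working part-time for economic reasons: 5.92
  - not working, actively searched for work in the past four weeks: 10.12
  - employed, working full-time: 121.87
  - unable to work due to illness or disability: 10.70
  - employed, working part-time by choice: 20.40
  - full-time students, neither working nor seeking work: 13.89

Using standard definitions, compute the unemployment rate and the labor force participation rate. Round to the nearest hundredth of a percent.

Unemployment rate ≈ 6.39%; labor force participation rate ≈ 66.92%.

Employed = 5.92 + 121.87 + 20.40 = 148.19 million (anyone who worked, including part-time for economic reasons, counts as employed).
Unemployed = 10.12 million.
Labor force = 148.19 + 10.12 = 158.31 million.
Not in labor force = 53.65 + 10.70 + 13.89 = 78.24 million (those not working and not actively searching are outside the labor force).
Civilian working-age population = 158.31 + 78.24 = 236.55 million.
Unemployment rate = 10.12 / 158.31 = 6.39%.
Labor force participation rate = 158.31 / 236.55 = 66.92%.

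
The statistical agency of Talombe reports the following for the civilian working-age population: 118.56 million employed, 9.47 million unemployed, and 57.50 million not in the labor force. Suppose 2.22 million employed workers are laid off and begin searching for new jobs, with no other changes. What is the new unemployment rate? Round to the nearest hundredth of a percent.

New unemployment rate ≈ 9.13%.

Initially, labor force = 118.56 + 9.47 = 128.03 million, so u = 9.47/128.03 = 7.40%.
After the change, employed falls and unemployed rises by 2.22; labor force unchanged → E = 116.34, U = 11.69, labor force = 128.03 million.
New unemployment rate = 11.69 / 128.03 = 9.13%.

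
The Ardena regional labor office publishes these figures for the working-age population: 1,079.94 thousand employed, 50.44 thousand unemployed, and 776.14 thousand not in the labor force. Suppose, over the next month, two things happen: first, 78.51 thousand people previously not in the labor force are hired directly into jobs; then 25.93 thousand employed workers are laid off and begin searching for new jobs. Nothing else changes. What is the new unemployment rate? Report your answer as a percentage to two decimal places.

New unemployment rate ≈ 6.32%.

Initially, labor force = 1,079.94 + 50.44 = 1,130.38 thousand, so u = 50.44/1,130.38 = 4.46%.
After the first change, employed and labor force both rise by 78.51; unemployed unchanged → E = 1,158.45, U = 50.44, labor force = 1,208.89 thousand.
After the second change, employed falls and unemployed rises by 25.93; labor force unchanged → E = 1,132.52, U = 76.37, labor force = 1,208.89 thousand.
New unemployment rate = 76.37 / 1,208.89 = 6.32%.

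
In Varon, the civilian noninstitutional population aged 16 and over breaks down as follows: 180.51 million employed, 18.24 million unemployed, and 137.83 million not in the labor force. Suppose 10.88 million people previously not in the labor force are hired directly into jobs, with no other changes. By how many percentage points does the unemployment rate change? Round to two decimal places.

Initially, labor force = 180.51 + 18.24 = 198.75 million, so u = 18.24/198.75 = 9.18%.
After the change, employed and labor force both rise by 10.88; unemployed unchanged → E = 191.39, U = 18.24, labor force = 209.63 million.
New unemployment rate = 18.24 / 209.63 = 8.70%.
Change = 8.70% − 9.18% = −0.48 percentage points.

The unemployment rate changes by −0.48 percentage points.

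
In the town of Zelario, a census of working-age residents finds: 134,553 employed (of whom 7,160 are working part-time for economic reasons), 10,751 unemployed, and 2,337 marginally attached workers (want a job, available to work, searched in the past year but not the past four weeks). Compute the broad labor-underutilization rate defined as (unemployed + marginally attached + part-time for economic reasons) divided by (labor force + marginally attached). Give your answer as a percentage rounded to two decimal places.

Labor force = 134,553 + 10,751 = 145,304.
Numerator = 10,751 + 2,337 + 7,160 = 20,248.
Denominator = 145,304 + 2,337 = 147,641.
Broad rate = 20,248 / 147,641 = 13.71%.

Broad underutilization rate ≈ 13.71%.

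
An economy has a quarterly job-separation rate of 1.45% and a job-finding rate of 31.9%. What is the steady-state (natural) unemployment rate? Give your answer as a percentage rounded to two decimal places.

At steady state the flows balance: s·E = f·U, so U/(E+U) = s/(s+f).
u* = 1.45 / (1.45 + 31.9) = 1.45 / 33.35 = 4.35%.

Steady-state unemployment rate ≈ 4.35%.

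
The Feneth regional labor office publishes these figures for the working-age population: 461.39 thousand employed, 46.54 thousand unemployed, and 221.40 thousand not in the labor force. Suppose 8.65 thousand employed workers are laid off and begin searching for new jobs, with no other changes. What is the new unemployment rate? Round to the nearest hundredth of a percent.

New unemployment rate ≈ 10.87%.

Initially, labor force = 461.39 + 46.54 = 507.93 thousand, so u = 46.54/507.93 = 9.16%.
After the change, employed falls and unemployed rises by 8.65; labor force unchanged → E = 452.74, U = 55.19, labor force = 507.93 thousand.
New unemployment rate = 55.19 / 507.93 = 10.87%.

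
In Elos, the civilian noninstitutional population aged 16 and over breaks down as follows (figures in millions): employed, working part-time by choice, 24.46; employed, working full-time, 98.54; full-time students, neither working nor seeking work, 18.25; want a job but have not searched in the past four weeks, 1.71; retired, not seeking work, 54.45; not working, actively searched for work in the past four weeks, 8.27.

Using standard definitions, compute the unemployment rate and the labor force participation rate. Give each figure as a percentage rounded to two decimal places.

Employed = 24.46 + 98.54 = 123.00 million.
Unemployed = 8.27 million.
Labor force = 123.00 + 8.27 = 131.27 million.
Not in labor force = 18.25 + 1.71 + 54.45 = 74.41 million (those not working and not actively searching are outside the labor force — including those who want a job but have given up searching).
Civilian working-age population = 131.27 + 74.41 = 205.68 million.
Unemployment rate = 8.27 / 131.27 = 6.30%.
Labor force participation rate = 131.27 / 205.68 = 63.82%.

Unemployment rate ≈ 6.30%; labor force participation rate ≈ 63.82%.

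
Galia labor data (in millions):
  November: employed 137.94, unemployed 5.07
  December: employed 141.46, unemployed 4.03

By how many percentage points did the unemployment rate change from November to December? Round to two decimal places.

The unemployment rate changed by −0.78 percentage points.

November: labor force = 137.94 + 5.07 = 143.01; u = 5.07/143.01 = 3.55%.
December: labor force = 141.46 + 4.03 = 145.49; u = 4.03/145.49 = 2.77%.
Change = 2.77% − 3.55% = −0.78 pp.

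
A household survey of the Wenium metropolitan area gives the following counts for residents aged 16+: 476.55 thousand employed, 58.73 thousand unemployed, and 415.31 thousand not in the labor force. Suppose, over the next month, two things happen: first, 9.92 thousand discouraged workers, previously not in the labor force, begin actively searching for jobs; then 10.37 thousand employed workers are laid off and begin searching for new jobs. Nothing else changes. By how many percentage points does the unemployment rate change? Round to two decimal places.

Initially, labor force = 476.55 + 58.73 = 535.28 thousand, so u = 58.73/535.28 = 10.97%.
After the first change, unemployed and labor force both rise by 9.92 → E = 476.55, U = 68.65, labor force = 545.20 thousand.
After the second change, employed falls and unemployed rises by 10.37; labor force unchanged → E = 466.18, U = 79.02, labor force = 545.20 thousand.
New unemployment rate = 79.02 / 545.20 = 14.49%.
Change = 14.49% − 10.97% = +3.52 percentage points.

The unemployment rate changes by +3.52 percentage points.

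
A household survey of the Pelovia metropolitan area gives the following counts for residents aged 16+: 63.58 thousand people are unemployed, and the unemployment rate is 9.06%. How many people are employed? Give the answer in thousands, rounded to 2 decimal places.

Labor force = U / u = 63.58 / 0.0906 ≈ 701.77 thousand.
Employed = labor force − unemployed = 701.77 − 63.58 = 638.19 thousand.

About 638.19 thousand are employed.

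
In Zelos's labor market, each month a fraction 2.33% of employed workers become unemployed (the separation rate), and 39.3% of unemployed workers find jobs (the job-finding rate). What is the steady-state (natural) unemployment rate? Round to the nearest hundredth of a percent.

Steady-state unemployment rate ≈ 5.60%.

At steady state the flows balance: s·E = f·U, so U/(E+U) = s/(s+f).
u* = 2.33 / (2.33 + 39.3) = 2.33 / 41.63 = 5.60%.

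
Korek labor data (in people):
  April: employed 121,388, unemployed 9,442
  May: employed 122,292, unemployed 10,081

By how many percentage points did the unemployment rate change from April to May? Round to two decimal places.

The unemployment rate changed by +0.40 percentage points.

April: labor force = 121,388 + 9,442 = 130,830; u = 9,442/130,830 = 7.22%.
May: labor force = 122,292 + 10,081 = 132,373; u = 10,081/132,373 = 7.62%.
Change = 7.62% − 7.22% = +0.40 pp.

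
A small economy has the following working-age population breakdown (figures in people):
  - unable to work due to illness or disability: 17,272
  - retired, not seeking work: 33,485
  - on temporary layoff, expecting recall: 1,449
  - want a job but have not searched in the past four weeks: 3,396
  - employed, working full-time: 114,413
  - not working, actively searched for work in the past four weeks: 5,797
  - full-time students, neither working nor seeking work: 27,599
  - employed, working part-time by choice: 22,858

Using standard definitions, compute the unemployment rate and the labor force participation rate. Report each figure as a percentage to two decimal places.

Unemployment rate ≈ 5.01%; labor force participation rate ≈ 63.87%.

Employed = 114,413 + 22,858 = 137,271.
Unemployed = 1,449 + 5,797 = 7,246 (jobless and actively searching, or on temporary layoff).
Labor force = 137,271 + 7,246 = 144,517.
Not in labor force = 17,272 + 33,485 + 3,396 + 27,599 = 81,752 (those not working and not actively searching are outside the labor force — including those who want a job but have given up searching).
Civilian working-age population = 144,517 + 81,752 = 226,269.
Unemployment rate = 7,246 / 144,517 = 5.01%.
Labor force participation rate = 144,517 / 226,269 = 63.87%.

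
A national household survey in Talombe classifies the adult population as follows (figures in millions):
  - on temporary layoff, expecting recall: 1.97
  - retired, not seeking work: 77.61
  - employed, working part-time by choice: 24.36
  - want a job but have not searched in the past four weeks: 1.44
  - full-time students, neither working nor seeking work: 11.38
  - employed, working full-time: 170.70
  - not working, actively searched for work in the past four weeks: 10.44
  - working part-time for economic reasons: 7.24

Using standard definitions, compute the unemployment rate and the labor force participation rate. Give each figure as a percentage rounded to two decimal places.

Unemployment rate ≈ 5.78%; labor force participation rate ≈ 70.36%.

Employed = 24.36 + 170.70 + 7.24 = 202.30 million (anyone who worked, including part-time for economic reasons, counts as employed).
Unemployed = 1.97 + 10.44 = 12.41 million (jobless and actively searching, or on temporary layoff).
Labor force = 202.30 + 12.41 = 214.71 million.
Not in labor force = 77.61 + 1.44 + 11.38 = 90.43 million (those not working and not actively searching are outside the labor force — including those who want a job but have given up searching).
Civilian working-age population = 214.71 + 90.43 = 305.14 million.
Unemployment rate = 12.41 / 214.71 = 5.78%.
Labor force participation rate = 214.71 / 305.14 = 70.36%.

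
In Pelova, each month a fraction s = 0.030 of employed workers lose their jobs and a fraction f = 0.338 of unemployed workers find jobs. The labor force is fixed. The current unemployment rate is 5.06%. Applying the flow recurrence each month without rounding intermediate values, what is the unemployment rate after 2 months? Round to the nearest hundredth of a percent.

Unemployment rate after two months ≈ 6.92%.

With a fixed labor force, u_{t+1} = u_t + s·(1−u_t) − f·u_t = u_t·(1−s−f) + s.
Here 1−s−f = 0.632 and s = 0.030.
u_1 = 0.050600 × 0.632 + 0.030 = 0.061979.
u_2 = 0.061979 × 0.632 + 0.030 = 0.069171.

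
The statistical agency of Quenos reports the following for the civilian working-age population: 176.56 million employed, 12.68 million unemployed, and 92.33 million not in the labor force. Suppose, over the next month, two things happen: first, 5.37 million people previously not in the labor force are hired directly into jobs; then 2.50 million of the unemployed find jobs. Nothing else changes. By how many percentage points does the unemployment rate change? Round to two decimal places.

The unemployment rate changes by −1.47 percentage points.

Initially, labor force = 176.56 + 12.68 = 189.24 million, so u = 12.68/189.24 = 6.70%.
After the first change, employed and labor force both rise by 5.37; unemployed unchanged → E = 181.93, U = 12.68, labor force = 194.61 million.
After the second change, unemployed falls and employed rises by 2.50; labor force unchanged → E = 184.43, U = 10.18, labor force = 194.61 million.
New unemployment rate = 10.18 / 194.61 = 5.23%.
Change = 5.23% − 6.70% = −1.47 percentage points.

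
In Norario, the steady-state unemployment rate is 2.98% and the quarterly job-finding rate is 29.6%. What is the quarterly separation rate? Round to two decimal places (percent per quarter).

From u* = s/(s+f): s = u·f/(1−u).
s = 0.0298 × 29.6 / (1 − 0.0298) = 0.8821 / 0.9702 ≈ 0.91% per quarter.

Separation rate ≈ 0.91% per quarter.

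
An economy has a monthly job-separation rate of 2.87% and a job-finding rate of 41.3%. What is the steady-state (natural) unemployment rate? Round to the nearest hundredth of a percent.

Steady-state unemployment rate ≈ 6.50%.

At steady state the flows balance: s·E = f·U, so U/(E+U) = s/(s+f).
u* = 2.87 / (2.87 + 41.3) = 2.87 / 44.17 = 6.50%.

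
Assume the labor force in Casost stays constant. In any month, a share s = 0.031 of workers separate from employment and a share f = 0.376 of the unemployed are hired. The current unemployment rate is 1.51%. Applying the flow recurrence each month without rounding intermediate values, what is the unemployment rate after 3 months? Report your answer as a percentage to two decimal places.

With a fixed labor force, u_{t+1} = u_t + s·(1−u_t) − f·u_t = u_t·(1−s−f) + s.
Here 1−s−f = 0.593 and s = 0.031.
u_1 = 0.015100 × 0.593 + 0.031 = 0.039954.
u_2 = 0.039954 × 0.593 + 0.031 = 0.054693.
u_3 = 0.054693 × 0.593 + 0.031 = 0.063433.

Unemployment rate after three months ≈ 6.34%.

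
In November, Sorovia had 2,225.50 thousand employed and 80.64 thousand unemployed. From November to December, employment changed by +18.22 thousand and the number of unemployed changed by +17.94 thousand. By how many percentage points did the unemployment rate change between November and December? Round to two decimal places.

November: labor force = 2,225.50 + 80.64 = 2,306.14; u = 80.64/2,306.14 = 3.50%.
December: labor force = 2,243.72 + 98.58 = 2,342.30; u = 98.58/2,342.30 = 4.21%.
Change = 4.21% − 3.50% = +0.71 pp.

The unemployment rate changed by +0.71 percentage points.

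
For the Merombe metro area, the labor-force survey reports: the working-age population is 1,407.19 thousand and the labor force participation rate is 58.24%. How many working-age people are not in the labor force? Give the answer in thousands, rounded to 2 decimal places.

Share not in the labor force = 1 − 0.5824 = 0.4176.
Not in labor force = 0.4176 × 1,407.19 ≈ 587.64 thousand.

About 587.64 thousand are not in the labor force.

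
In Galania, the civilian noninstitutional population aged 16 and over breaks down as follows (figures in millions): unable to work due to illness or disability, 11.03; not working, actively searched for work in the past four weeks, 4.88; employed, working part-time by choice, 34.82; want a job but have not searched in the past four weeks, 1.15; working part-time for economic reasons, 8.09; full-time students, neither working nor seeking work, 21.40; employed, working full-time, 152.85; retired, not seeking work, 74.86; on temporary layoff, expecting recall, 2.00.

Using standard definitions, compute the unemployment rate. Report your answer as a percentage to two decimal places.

Employed = 34.82 + 8.09 + 152.85 = 195.76 million (anyone who worked, including part-time for economic reasons, counts as employed).
Unemployed = 4.88 + 2.00 = 6.88 million (jobless and actively searching, or on temporary layoff).
Labor force = 195.76 + 6.88 = 202.64 million.
Unemployment rate = 6.88 / 202.64 = 3.40%.

Unemployment rate ≈ 3.40%.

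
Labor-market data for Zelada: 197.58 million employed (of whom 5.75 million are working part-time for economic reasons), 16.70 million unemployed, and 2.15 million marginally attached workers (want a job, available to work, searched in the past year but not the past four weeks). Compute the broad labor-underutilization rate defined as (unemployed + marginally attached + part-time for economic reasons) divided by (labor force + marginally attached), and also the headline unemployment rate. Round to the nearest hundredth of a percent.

Broad underutilization rate ≈ 11.37%; headline unemployment rate ≈ 7.79%.

Labor force = 197.58 + 16.70 = 214.28 million.
Numerator = 16.70 + 2.15 + 5.75 = 24.60 million.
Denominator = 214.28 + 2.15 = 216.43 million.
Broad rate = 24.60 / 216.43 = 11.37%.
Headline unemployment rate = 16.70 / 214.28 = 7.79%.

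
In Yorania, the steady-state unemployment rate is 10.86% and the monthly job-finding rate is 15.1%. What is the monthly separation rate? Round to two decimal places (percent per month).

Separation rate ≈ 1.84% per month.

From u* = s/(s+f): s = u·f/(1−u).
s = 0.1086 × 15.1 / (1 − 0.1086) = 1.6399 / 0.8914 ≈ 1.84% per month.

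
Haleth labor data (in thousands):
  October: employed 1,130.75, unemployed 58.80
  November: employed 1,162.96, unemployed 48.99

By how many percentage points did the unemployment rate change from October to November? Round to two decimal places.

October: labor force = 1,130.75 + 58.80 = 1,189.55; u = 58.80/1,189.55 = 4.94%.
November: labor force = 1,162.96 + 48.99 = 1,211.95; u = 48.99/1,211.95 = 4.04%.
Change = 4.04% − 4.94% = −0.90 pp.

The unemployment rate changed by −0.90 percentage points.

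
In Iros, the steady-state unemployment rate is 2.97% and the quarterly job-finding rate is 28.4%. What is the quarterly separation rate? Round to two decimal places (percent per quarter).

From u* = s/(s+f): s = u·f/(1−u).
s = 0.0297 × 28.4 / (1 − 0.0297) = 0.8435 / 0.9703 ≈ 0.87% per quarter.

Separation rate ≈ 0.87% per quarter.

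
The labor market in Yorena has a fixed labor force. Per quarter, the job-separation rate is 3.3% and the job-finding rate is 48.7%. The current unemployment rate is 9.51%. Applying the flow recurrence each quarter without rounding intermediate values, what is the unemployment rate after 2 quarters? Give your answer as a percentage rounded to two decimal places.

Unemployment rate after two quarters ≈ 7.08%.

With a fixed labor force, u_{t+1} = u_t + s·(1−u_t) − f·u_t = u_t·(1−s−f) + s.
Here 1−s−f = 0.480 and s = 0.033.
u_1 = 0.095100 × 0.480 + 0.033 = 0.078648.
u_2 = 0.078648 × 0.480 + 0.033 = 0.070751.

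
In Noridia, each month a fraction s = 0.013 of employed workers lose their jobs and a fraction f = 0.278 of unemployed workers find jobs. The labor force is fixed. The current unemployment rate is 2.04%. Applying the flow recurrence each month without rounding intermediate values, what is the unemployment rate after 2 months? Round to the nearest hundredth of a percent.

With a fixed labor force, u_{t+1} = u_t + s·(1−u_t) − f·u_t = u_t·(1−s−f) + s.
Here 1−s−f = 0.709 and s = 0.013.
u_1 = 0.020400 × 0.709 + 0.013 = 0.027464.
u_2 = 0.027464 × 0.709 + 0.013 = 0.032472.

Unemployment rate after two months ≈ 3.25%.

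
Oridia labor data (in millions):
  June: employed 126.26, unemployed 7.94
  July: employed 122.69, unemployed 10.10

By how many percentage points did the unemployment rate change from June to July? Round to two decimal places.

June: labor force = 126.26 + 7.94 = 134.20; u = 7.94/134.20 = 5.92%.
July: labor force = 122.69 + 10.10 = 132.79; u = 10.10/132.79 = 7.61%.
Change = 7.61% − 5.92% = +1.69 pp.

The unemployment rate changed by +1.69 percentage points.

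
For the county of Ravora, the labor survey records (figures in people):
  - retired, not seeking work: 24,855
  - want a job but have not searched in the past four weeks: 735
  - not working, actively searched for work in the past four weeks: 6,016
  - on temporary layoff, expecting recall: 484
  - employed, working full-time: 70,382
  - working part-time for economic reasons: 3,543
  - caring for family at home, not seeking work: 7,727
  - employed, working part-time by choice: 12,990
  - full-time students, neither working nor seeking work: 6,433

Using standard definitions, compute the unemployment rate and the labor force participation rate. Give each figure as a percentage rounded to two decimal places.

Unemployment rate ≈ 6.96%; labor force participation rate ≈ 70.15%.

Employed = 70,382 + 3,543 + 12,990 = 86,915 (anyone who worked, including part-time for economic reasons, counts as employed).
Unemployed = 6,016 + 484 = 6,500 (jobless and actively searching, or on temporary layoff).
Labor force = 86,915 + 6,500 = 93,415.
Not in labor force = 24,855 + 735 + 7,727 + 6,433 = 39,750 (those not working and not actively searching are outside the labor force — including those who want a job but have given up searching).
Civilian working-age population = 93,415 + 39,750 = 133,165.
Unemployment rate = 6,500 / 93,415 = 6.96%.
Labor force participation rate = 93,415 / 133,165 = 70.15%.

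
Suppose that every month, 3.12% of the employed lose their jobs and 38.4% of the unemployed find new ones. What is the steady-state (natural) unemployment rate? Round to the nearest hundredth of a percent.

Steady-state unemployment rate ≈ 7.51%.

At steady state the flows balance: s·E = f·U, so U/(E+U) = s/(s+f).
u* = 3.12 / (3.12 + 38.4) = 3.12 / 41.52 = 7.51%.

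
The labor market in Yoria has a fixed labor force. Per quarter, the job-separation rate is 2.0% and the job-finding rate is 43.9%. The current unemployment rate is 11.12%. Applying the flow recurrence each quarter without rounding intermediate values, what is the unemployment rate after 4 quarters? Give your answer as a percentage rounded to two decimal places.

With a fixed labor force, u_{t+1} = u_t + s·(1−u_t) − f·u_t = u_t·(1−s−f) + s.
Here 1−s−f = 0.541 and s = 0.020.
u_1 = 0.111200 × 0.541 + 0.020 = 0.080159.
u_2 = 0.080159 × 0.541 + 0.020 = 0.063366.
u_3 = 0.063366 × 0.541 + 0.020 = 0.054281.
u_4 = 0.054281 × 0.541 + 0.020 = 0.049366.

Unemployment rate after four quarters ≈ 4.94%.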